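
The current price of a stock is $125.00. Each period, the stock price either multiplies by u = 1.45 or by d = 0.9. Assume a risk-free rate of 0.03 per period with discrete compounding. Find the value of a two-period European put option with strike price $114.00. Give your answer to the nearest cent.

$7.01

Risk-neutral probability p = (1 + 0.03 − 0.9)/(1.45 − 0.9) = 0.1300/0.5500 = 0.2364
Terminal stock prices: S_uu = 262.8, S_ud = 163.1, S_dd = 101.2
Terminal payoffs (K − S): max(-148.8, 0) = 0, max(-49.12, 0) = 0, max(12.75, 0) = 12.75
Node u (S = 181.2): V_u = 1/1.03·[0.2364·0.0000 + 0.7636·0.0000] = 0.0000
Node d (S = 112.5): V_d = 1/1.03·[0.2364·0.0000 + 0.7636·12.7500] = 9.4528
Node 0 (S = 125): V_0 = 1/1.03·[0.2364·0.0000 + 0.7636·9.4528] = 7.0082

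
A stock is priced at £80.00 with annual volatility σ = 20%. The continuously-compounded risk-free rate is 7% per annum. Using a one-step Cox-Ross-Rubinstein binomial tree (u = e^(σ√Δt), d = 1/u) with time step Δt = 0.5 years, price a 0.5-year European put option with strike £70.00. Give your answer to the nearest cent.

CRR parameters: u = e^(σ√Δt) = e^(0.2·√0.5) = 1.1519, d = 1/u = 0.8681
Per-period rate: rΔt = 0.07·0.5 = 0.035, so R = e^0.035 = 1.0356
Risk-neutral probability p = (e^0.035 − 0.8681)/(1.1519 − 0.8681) = 0.1675/0.2838 = 0.5902
Terminal stock prices: S_u = 92.15, S_d = 69.45
Terminal payoffs (K − S): max(-22.15, 0) = 0, max(0.5501, 0) = 0.5501
Node 0 (S = 80): V_0 = e^(−0.035)·[0.5902·0.0000 + 0.4098·0.5501] = 0.2177

£0.22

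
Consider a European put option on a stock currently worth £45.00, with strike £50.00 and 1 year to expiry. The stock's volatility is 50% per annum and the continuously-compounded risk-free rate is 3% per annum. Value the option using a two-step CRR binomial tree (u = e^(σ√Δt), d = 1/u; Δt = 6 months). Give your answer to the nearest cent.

£11.05

CRR parameters: u = e^(σ√Δt) = e^(0.5·√0.5) = 1.4241, d = 1/u = 0.7022
Per-period rate: rΔt = 0.03·0.5 = 0.015, so R = e^0.015 = 1.0151
Risk-neutral probability p = (e^0.015 − 0.7022)/(1.4241 − 0.7022) = 0.3129/0.7219 = 0.4335
Terminal stock prices: S_uu = 91.27, S_ud = 45, S_dd = 22.19
Terminal payoffs (K − S): max(-41.27, 0) = 0, max(5, 0) = 5, max(27.81, 0) = 27.81
Node u (S = 64.09): V_u = e^(−0.015)·[0.4335·0.0000 + 0.5665·5.0000] = 2.7906
Node d (S = 31.6): V_d = e^(−0.015)·[0.4335·5.0000 + 0.5665·27.8119] = 17.6571
Node 0 (S = 45): V_0 = e^(−0.015)·[0.4335·2.7906 + 0.5665·17.6571] = 11.0462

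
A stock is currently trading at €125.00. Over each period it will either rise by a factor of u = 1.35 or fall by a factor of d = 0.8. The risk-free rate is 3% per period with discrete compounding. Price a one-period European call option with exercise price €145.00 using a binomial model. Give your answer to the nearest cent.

€9.64

Risk-neutral probability p = (1 + 0.03 − 0.8)/(1.35 − 0.8) = 0.2300/0.5500 = 0.4182
Terminal stock prices: S_u = 168.8, S_d = 100
Terminal payoffs (S − K): max(23.75, 0) = 23.75, max(-45, 0) = 0
Node 0 (S = 125): V_0 = 1/1.03·[0.4182·23.7500 + 0.5818·0.0000] = 9.6425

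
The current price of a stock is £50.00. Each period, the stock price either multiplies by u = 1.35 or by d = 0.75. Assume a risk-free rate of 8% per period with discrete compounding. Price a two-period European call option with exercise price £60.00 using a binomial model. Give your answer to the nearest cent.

£8.07

Risk-neutral probability p = (1 + 0.08 − 0.75)/(1.35 − 0.75) = 0.3300/0.6000 = 0.5500
Terminal stock prices: S_uu = 91.13, S_ud = 50.62, S_dd = 28.12
Terminal payoffs (S − K): max(31.13, 0) = 31.13, max(-9.375, 0) = 0, max(-31.88, 0) = 0
Node u (S = 67.5): V_u = 1/1.08·[0.5500·31.1250 + 0.4500·0.0000] = 15.8507
Node d (S = 37.5): V_d = 1/1.08·[0.5500·0.0000 + 0.4500·0.0000] = 0.0000
Node 0 (S = 50): V_0 = 1/1.08·[0.5500·15.8507 + 0.4500·0.0000] = 8.0721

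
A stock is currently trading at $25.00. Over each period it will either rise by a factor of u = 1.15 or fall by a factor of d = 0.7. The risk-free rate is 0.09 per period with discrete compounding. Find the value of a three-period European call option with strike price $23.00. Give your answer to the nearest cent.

$7.58

Risk-neutral probability p = (1 + 0.09 − 0.7)/(1.15 − 0.7) = 0.3900/0.4500 = 0.8667
Terminal stock prices: S_uuu = 38.02, S_uud = 23.14, S_udd = 14.09, S_ddd = 8.575
Terminal payoffs (S − K): max(15.02, 0) = 15.02, max(0.1437, 0) = 0.1437, max(-8.913, 0) = 0, max(-14.43, 0) = 0
Node uu (S = 33.06): V_uu = 1/1.09·[0.8667·15.0219 + 0.1333·0.1437] = 11.9616
Node ud (S = 20.12): V_ud = 1/1.09·[0.8667·0.1437 + 0.1333·0.0000] = 0.1143
Node dd (S = 12.25): V_dd = 1/1.09·[0.8667·0.0000 + 0.1333·0.0000] = 0.0000
Node u (S = 28.75): V_u = 1/1.09·[0.8667·11.9616 + 0.1333·0.1143] = 9.5247
Node d (S = 17.5): V_d = 1/1.09·[0.8667·0.1143 + 0.1333·0.0000] = 0.0909
Node 0 (S = 25): V_0 = 1/1.09·[0.8667·9.5247 + 0.1333·0.0909] = 7.5843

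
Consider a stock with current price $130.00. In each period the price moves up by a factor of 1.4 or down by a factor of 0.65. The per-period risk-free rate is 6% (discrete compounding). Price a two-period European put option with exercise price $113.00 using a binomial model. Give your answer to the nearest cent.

$10.62

Risk-neutral probability p = (1 + 0.06 − 0.65)/(1.4 − 0.65) = 0.4100/0.7500 = 0.5467
Terminal stock prices: S_uu = 254.8, S_ud = 118.3, S_dd = 54.93
Terminal payoffs (K − S): max(-141.8, 0) = 0, max(-5.3, 0) = 0, max(58.07, 0) = 58.07
Node u (S = 182): V_u = 1/1.06·[0.5467·0.0000 + 0.4533·0.0000] = 0.0000
Node d (S = 84.5): V_d = 1/1.06·[0.5467·0.0000 + 0.4533·58.0750] = 24.8371
Node 0 (S = 130): V_0 = 1/1.06·[0.5467·0.0000 + 0.4533·24.8371] = 10.6222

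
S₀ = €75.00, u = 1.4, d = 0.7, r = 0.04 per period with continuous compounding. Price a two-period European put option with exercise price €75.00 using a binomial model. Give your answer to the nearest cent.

Risk-neutral probability p = (e^0.04 − 0.7)/(1.4 − 0.7) = 0.3408/0.7000 = 0.4869
Terminal stock prices: S_uu = 147, S_ud = 73.5, S_dd = 36.75
Terminal payoffs (K − S): max(-72, 0) = 0, max(1.5, 0) = 1.5, max(38.25, 0) = 38.25
Node u (S = 105): V_u = e^(−0.04)·[0.4869·0.0000 + 0.5131·1.5000] = 0.7395
Node d (S = 52.5): V_d = e^(−0.04)·[0.4869·1.5000 + 0.5131·38.2500] = 19.5592
Node 0 (S = 75): V_0 = e^(−0.04)·[0.4869·0.7395 + 0.5131·19.5592] = 9.9888

€9.99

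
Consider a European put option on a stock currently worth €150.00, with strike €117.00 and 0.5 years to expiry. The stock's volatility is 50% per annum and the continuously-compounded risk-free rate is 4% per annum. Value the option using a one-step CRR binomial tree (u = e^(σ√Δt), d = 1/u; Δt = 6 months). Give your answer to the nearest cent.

€6.40

CRR parameters: u = e^(σ√Δt) = e^(0.5·√0.5) = 1.4241, d = 1/u = 0.7022
Per-period rate: rΔt = 0.04·0.5 = 0.02, so R = e^0.02 = 1.0202
Risk-neutral probability p = (e^0.02 − 0.7022)/(1.4241 − 0.7022) = 0.3180/0.7219 = 0.4405
Terminal stock prices: S_u = 213.6, S_d = 105.3
Terminal payoffs (K − S): max(-96.62, 0) = 0, max(11.67, 0) = 11.67
Node 0 (S = 150): V_0 = e^(−0.02)·[0.4405·0.0000 + 0.5595·11.6717] = 6.4010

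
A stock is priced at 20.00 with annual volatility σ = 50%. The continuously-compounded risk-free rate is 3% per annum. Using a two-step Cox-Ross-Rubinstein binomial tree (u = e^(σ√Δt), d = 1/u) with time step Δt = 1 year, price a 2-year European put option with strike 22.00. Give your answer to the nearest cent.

5.76

CRR parameters: u = e^(σ√Δt) = e^(0.5·√1) = 1.6487, d = 1/u = 0.6065
Per-period rate: rΔt = 0.03·1 = 0.03, so R = e^0.03 = 1.0305
Risk-neutral probability p = (e^0.03 − 0.6065)/(1.6487 − 0.6065) = 0.4239/1.0422 = 0.4068
Terminal stock prices: S_uu = 54.37, S_ud = 20, S_dd = 7.358
Terminal payoffs (K − S): max(-32.37, 0) = 0, max(2, 0) = 2, max(14.64, 0) = 14.64
Node u (S = 32.97): V_u = e^(−0.03)·[0.4068·0.0000 + 0.5932·2.0000] = 1.1514
Node d (S = 12.13): V_d = e^(−0.03)·[0.4068·2.0000 + 0.5932·14.6424] = 9.2192
Node 0 (S = 20): V_0 = e^(−0.03)·[0.4068·1.1514 + 0.5932·9.2192] = 5.7620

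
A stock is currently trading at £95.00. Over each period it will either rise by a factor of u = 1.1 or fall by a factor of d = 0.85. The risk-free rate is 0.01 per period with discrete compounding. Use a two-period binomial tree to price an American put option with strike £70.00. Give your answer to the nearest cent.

Risk-neutral probability p = (1 + 0.01 − 0.85)/(1.1 − 0.85) = 0.1600/0.2500 = 0.6400
Terminal stock prices: S_uu = 115, S_ud = 88.83, S_dd = 68.64
Terminal payoffs (K − S): max(-44.95, 0) = 0, max(-18.83, 0) = 0, max(1.363, 0) = 1.363
Node u (S = 104.5): continuation = 1/1.01·[0.6400·0.0000 + 0.3600·0.0000] = 0.0000; exercise value = 0.0000 ≤ continuation, so V_u = 0.0000
Node d (S = 80.75): continuation = 1/1.01·[0.6400·0.0000 + 0.3600·1.3625] = 0.4856; exercise value = 0.0000 ≤ continuation, so V_d = 0.4856
Node 0 (S = 95): continuation = 1/1.01·[0.6400·0.0000 + 0.3600·0.4856] = 0.1731; exercise value = 0.0000 ≤ continuation, so V_0 = 0.1731

£0.17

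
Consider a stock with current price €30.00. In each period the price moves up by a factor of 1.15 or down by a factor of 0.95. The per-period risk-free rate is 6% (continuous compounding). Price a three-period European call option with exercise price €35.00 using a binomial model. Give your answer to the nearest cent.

€2.48

Risk-neutral probability p = (e^0.06 − 0.95)/(1.15 − 0.95) = 0.1118/0.2000 = 0.5592
Terminal stock prices: S_uuu = 45.63, S_uud = 37.69, S_udd = 31.14, S_ddd = 25.72
Terminal payoffs (S − K): max(10.63, 0) = 10.63, max(2.691, 0) = 2.691, max(-3.864, 0) = 0, max(-9.279, 0) = 0
Node uu (S = 39.67): V_uu = e^(−0.06)·[0.5592·10.6262 + 0.4408·2.6912] = 6.7132
Node ud (S = 32.77): V_ud = e^(−0.06)·[0.5592·2.6912 + 0.4408·0.0000] = 1.4173
Node dd (S = 27.07): V_dd = e^(−0.06)·[0.5592·0.0000 + 0.4408·0.0000] = 0.0000
Node u (S = 34.5): V_u = e^(−0.06)·[0.5592·6.7132 + 0.4408·1.4173] = 4.1237
Node d (S = 28.5): V_d = e^(−0.06)·[0.5592·1.4173 + 0.4408·0.0000] = 0.7464
Node 0 (S = 30): V_0 = e^(−0.06)·[0.5592·4.1237 + 0.4408·0.7464] = 2.4815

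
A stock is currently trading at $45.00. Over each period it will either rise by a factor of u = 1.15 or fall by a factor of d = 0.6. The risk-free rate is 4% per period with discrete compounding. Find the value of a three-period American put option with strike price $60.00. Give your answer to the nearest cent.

Risk-neutral probability p = (1 + 0.04 − 0.6)/(1.15 − 0.6) = 0.4400/0.5500 = 0.8000
Terminal stock prices: S_uuu = 68.44, S_uud = 35.71, S_udd = 18.63, S_ddd = 9.72
Terminal payoffs (K − S): max(-8.439, 0) = 0, max(24.29, 0) = 24.29, max(41.37, 0) = 41.37, max(50.28, 0) = 50.28
Node uu (S = 59.51): continuation = 1/1.04·[0.8000·0.0000 + 0.2000·24.2925] = 4.6716; exercise value = 0.4875 ≤ continuation, so V_uu = 4.6716
Node ud (S = 31.05): continuation = 1/1.04·[0.8000·24.2925 + 0.2000·41.3700] = 26.6423; exercise value = 28.9500 > continuation, so V_ud = 28.9500 (exercise)
Node dd (S = 16.2): continuation = 1/1.04·[0.8000·41.3700 + 0.2000·50.2800] = 41.4923; exercise value = 43.8000 > continuation, so V_dd = 43.8000 (exercise)
Node u (S = 51.75): continuation = 1/1.04·[0.8000·4.6716 + 0.2000·28.9500] = 9.1609; exercise value = 8.2500 ≤ continuation, so V_u = 9.1609
Node d (S = 27): continuation = 1/1.04·[0.8000·28.9500 + 0.2000·43.8000] = 30.6923; exercise value = 33.0000 > continuation, so V_d = 33.0000 (exercise)
Node 0 (S = 45): continuation = 1/1.04·[0.8000·9.1609 + 0.2000·33.0000] = 13.3930; exercise value = 15.0000 > continuation, so V_0 = 15.0000 (exercise)

$15.00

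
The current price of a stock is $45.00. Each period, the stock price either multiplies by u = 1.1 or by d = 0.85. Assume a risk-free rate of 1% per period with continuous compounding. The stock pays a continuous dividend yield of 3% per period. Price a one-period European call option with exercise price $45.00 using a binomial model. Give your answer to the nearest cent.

$2.32

Per-period risk-free factor R = e^0.01 = 1.0101; dividend-adjusted growth = e^(0.01−0.03) = 0.9802.
Risk-neutral probability p = (0.9802 − 0.85)/(1.1 − 0.85) = 0.1302/0.2500 = 0.5208
Terminal stock prices: S_u = 49.5, S_d = 38.25
Terminal payoffs (S − K): max(4.5, 0) = 4.5, max(-6.75, 0) = 0
Node 0 (S = 45): V_0 = e^(−0.01)·[0.5208·4.5000 + 0.4792·0.0000] = 2.3203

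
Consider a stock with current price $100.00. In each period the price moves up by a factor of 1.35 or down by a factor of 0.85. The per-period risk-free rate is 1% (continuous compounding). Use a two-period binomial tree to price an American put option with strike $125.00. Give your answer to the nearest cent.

Risk-neutral probability p = (e^0.01 − 0.85)/(1.35 − 0.85) = 0.1601/0.5000 = 0.3201
Terminal stock prices: S_uu = 182.3, S_ud = 114.8, S_dd = 72.25
Terminal payoffs (K − S): max(-57.25, 0) = 0, max(10.25, 0) = 10.25, max(52.75, 0) = 52.75
Node u (S = 135): continuation = e^(−0.01)·[0.3201·0.0000 + 0.6799·10.2500] = 6.8996; exercise value = 0.0000 ≤ continuation, so V_u = 6.8996
Node d (S = 85): continuation = e^(−0.01)·[0.3201·10.2500 + 0.6799·52.7500] = 38.7562; exercise value = 40.0000 > continuation, so V_d = 40.0000 (exercise)
Node 0 (S = 100): continuation = e^(−0.01)·[0.3201·6.8996 + 0.6799·40.0000] = 29.1120; exercise value = 25.0000 ≤ continuation, so V_0 = 29.1120

$29.11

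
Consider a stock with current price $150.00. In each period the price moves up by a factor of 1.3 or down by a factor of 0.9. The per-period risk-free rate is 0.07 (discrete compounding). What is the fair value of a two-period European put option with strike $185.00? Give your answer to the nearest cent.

Risk-neutral probability p = (1 + 0.07 − 0.9)/(1.3 − 0.9) = 0.1700/0.4000 = 0.4250
Terminal stock prices: S_uu = 253.5, S_ud = 175.5, S_dd = 121.5
Terminal payoffs (K − S): max(-68.5, 0) = 0, max(9.5, 0) = 9.5, max(63.5, 0) = 63.5
Node u (S = 195): V_u = 1/1.07·[0.4250·0.0000 + 0.5750·9.5000] = 5.1051
Node d (S = 135): V_d = 1/1.07·[0.4250·9.5000 + 0.5750·63.5000] = 37.8972
Node 0 (S = 150): V_0 = 1/1.07·[0.4250·5.1051 + 0.5750·37.8972] = 22.3931

$22.39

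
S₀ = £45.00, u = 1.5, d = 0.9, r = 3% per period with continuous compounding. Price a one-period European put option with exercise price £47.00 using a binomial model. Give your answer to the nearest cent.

£4.94

Risk-neutral probability p = (e^0.03 − 0.9)/(1.5 − 0.9) = 0.1305/0.6000 = 0.2174
Terminal stock prices: S_u = 67.5, S_d = 40.5
Terminal payoffs (K − S): max(-20.5, 0) = 0, max(6.5, 0) = 6.5
Node 0 (S = 45): V_0 = e^(−0.03)·[0.2174·0.0000 + 0.7826·6.5000] = 4.9364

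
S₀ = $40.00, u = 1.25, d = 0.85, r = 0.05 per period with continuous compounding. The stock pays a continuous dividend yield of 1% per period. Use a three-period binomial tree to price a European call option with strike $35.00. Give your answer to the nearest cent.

$9.98

Per-period risk-free factor R = e^0.05 = 1.0513; dividend-adjusted growth = e^(0.05−0.01) = 1.0408.
Risk-neutral probability p = (1.0408 − 0.85)/(1.25 − 0.85) = 0.1908/0.4000 = 0.4770
Terminal stock prices: S_uuu = 78.12, S_uud = 53.12, S_udd = 36.12, S_ddd = 24.56
Terminal payoffs (S − K): max(43.12, 0) = 43.12, max(18.12, 0) = 18.12, max(1.125, 0) = 1.125, max(-10.44, 0) = 0
Node uu (S = 62.5): V_uu = e^(−0.05)·[0.4770·43.1250 + 0.5230·18.1250] = 28.5851
Node ud (S = 42.5): V_ud = e^(−0.05)·[0.4770·18.1250 + 0.5230·1.1250] = 8.7841
Node dd (S = 28.9): V_dd = e^(−0.05)·[0.4770·1.1250 + 0.5230·0.0000] = 0.5105
Node u (S = 50): V_u = e^(−0.05)·[0.4770·28.5851 + 0.5230·8.7841] = 17.3406
Node d (S = 34): V_d = e^(−0.05)·[0.4770·8.7841 + 0.5230·0.5105] = 4.2398
Node 0 (S = 40): V_0 = e^(−0.05)·[0.4770·17.3406 + 0.5230·4.2398] = 9.9777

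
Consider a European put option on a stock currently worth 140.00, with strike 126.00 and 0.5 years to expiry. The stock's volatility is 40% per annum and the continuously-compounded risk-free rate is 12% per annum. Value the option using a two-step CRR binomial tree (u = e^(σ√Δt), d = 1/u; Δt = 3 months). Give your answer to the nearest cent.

6.81

CRR parameters: u = e^(σ√Δt) = e^(0.4·√0.25) = 1.2214, d = 1/u = 0.8187
Per-period rate: rΔt = 0.12·0.25 = 0.03, so R = e^0.03 = 1.0305
Risk-neutral probability p = (e^0.03 − 0.8187)/(1.2214 − 0.8187) = 0.2117/0.4027 = 0.5258
Terminal stock prices: S_uu = 208.9, S_ud = 140, S_dd = 93.84
Terminal payoffs (K − S): max(-82.86, 0) = 0, max(-14, 0) = 0, max(32.16, 0) = 32.16
Node u (S = 171): V_u = e^(−0.03)·[0.5258·0.0000 + 0.4742·0.0000] = 0.0000
Node d (S = 114.6): V_d = e^(−0.03)·[0.5258·0.0000 + 0.4742·32.1552] = 14.7974
Node 0 (S = 140): V_0 = e^(−0.03)·[0.5258·0.0000 + 0.4742·14.7974] = 6.8096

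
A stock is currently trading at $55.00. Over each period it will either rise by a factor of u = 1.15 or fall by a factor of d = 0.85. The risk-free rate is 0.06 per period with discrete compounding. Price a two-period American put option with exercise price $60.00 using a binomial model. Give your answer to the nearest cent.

$5.00

Risk-neutral probability p = (1 + 0.06 − 0.85)/(1.15 − 0.85) = 0.2100/0.3000 = 0.7000
Terminal stock prices: S_uu = 72.74, S_ud = 53.76, S_dd = 39.74
Terminal payoffs (K − S): max(-12.74, 0) = 0, max(6.238, 0) = 6.238, max(20.26, 0) = 20.26
Node u (S = 63.25): continuation = 1/1.06·[0.7000·0.0000 + 0.3000·6.2375] = 1.7653; exercise value = 0.0000 ≤ continuation, so V_u = 1.7653
Node d (S = 46.75): continuation = 1/1.06·[0.7000·6.2375 + 0.3000·20.2625] = 9.8538; exercise value = 13.2500 > continuation, so V_d = 13.2500 (exercise)
Node 0 (S = 55): continuation = 1/1.06·[0.7000·1.7653 + 0.3000·13.2500] = 4.9158; exercise value = 5.0000 > continuation, so V_0 = 5.0000 (exercise)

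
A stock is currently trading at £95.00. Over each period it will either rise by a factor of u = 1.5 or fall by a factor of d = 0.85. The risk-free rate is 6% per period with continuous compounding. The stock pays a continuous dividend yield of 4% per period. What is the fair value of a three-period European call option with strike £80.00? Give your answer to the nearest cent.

£24.71

Per-period risk-free factor R = e^0.06 = 1.0618; dividend-adjusted growth = e^(0.06−0.04) = 1.0202.
Risk-neutral probability p = (1.0202 − 0.85)/(1.5 − 0.85) = 0.1702/0.6500 = 0.2618
Terminal stock prices: S_uuu = 320.6, S_uud = 181.7, S_udd = 103, S_ddd = 58.34
Terminal payoffs (S − K): max(240.6, 0) = 240.6, max(101.7, 0) = 101.7, max(22.96, 0) = 22.96, max(-21.66, 0) = 0
Node uu (S = 213.8): V_uu = e^(−0.06)·[0.2618·240.6250 + 0.7382·101.6875] = 130.0276
Node ud (S = 121.1): V_ud = e^(−0.06)·[0.2618·101.6875 + 0.7382·22.9562] = 41.0345
Node dd (S = 68.64): V_dd = e^(−0.06)·[0.2618·22.9562 + 0.7382·0.0000] = 5.6610
Node u (S = 142.5): V_u = e^(−0.06)·[0.2618·130.0276 + 0.7382·41.0345] = 60.5904
Node d (S = 80.75): V_d = e^(−0.06)·[0.2618·41.0345 + 0.7382·5.6610] = 14.0544
Node 0 (S = 95): V_0 = e^(−0.06)·[0.2618·60.5904 + 0.7382·14.0544] = 24.7117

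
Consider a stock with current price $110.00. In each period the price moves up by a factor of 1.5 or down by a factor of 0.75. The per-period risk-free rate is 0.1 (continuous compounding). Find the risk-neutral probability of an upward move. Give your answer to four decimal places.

Risk-neutral probability p = (e^0.1 − 0.75)/(1.5 − 0.75) = 0.3552/0.7500 = 0.4736

p = 0.4736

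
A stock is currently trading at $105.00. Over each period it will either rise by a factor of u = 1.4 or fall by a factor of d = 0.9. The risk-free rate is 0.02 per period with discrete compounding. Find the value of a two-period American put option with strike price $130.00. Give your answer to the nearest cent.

Risk-neutral probability p = (1 + 0.02 − 0.9)/(1.4 − 0.9) = 0.1200/0.5000 = 0.2400
Terminal stock prices: S_uu = 205.8, S_ud = 132.3, S_dd = 85.05
Terminal payoffs (K − S): max(-75.8, 0) = 0, max(-2.3, 0) = 0, max(44.95, 0) = 44.95
Node u (S = 147): continuation = 1/1.02·[0.2400·0.0000 + 0.7600·0.0000] = 0.0000; exercise value = 0.0000 ≤ continuation, so V_u = 0.0000
Node d (S = 94.5): continuation = 1/1.02·[0.2400·0.0000 + 0.7600·44.9500] = 33.4922; exercise value = 35.5000 > continuation, so V_d = 35.5000 (exercise)
Node 0 (S = 105): continuation = 1/1.02·[0.2400·0.0000 + 0.7600·35.5000] = 26.4510; exercise value = 25.0000 ≤ continuation, so V_0 = 26.4510

$26.45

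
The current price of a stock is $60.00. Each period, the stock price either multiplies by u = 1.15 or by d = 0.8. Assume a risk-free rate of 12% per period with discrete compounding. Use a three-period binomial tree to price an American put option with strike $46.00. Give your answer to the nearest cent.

$0.06

Risk-neutral probability p = (1 + 0.12 − 0.8)/(1.15 − 0.8) = 0.3200/0.3500 = 0.9143
Terminal stock prices: S_uuu = 91.25, S_uud = 63.48, S_udd = 44.16, S_ddd = 30.72
Terminal payoffs (K − S): max(-45.25, 0) = 0, max(-17.48, 0) = 0, max(1.84, 0) = 1.84, max(15.28, 0) = 15.28
Node uu (S = 79.35): continuation = 1/1.12·[0.9143·0.0000 + 0.0857·0.0000] = 0.0000; exercise value = 0.0000 ≤ continuation, so V_uu = 0.0000
Node ud (S = 55.2): continuation = 1/1.12·[0.9143·0.0000 + 0.0857·1.8400] = 0.1408; exercise value = 0.0000 ≤ continuation, so V_ud = 0.1408
Node dd (S = 38.4): continuation = 1/1.12·[0.9143·1.8400 + 0.0857·15.2800] = 2.6714; exercise value = 7.6000 > continuation, so V_dd = 7.6000 (exercise)
Node u (S = 69): continuation = 1/1.12·[0.9143·0.0000 + 0.0857·0.1408] = 0.0108; exercise value = 0.0000 ≤ continuation, so V_u = 0.0108
Node d (S = 48): continuation = 1/1.12·[0.9143·0.1408 + 0.0857·7.6000] = 0.6966; exercise value = 0.0000 ≤ continuation, so V_d = 0.6966
Node 0 (S = 60): continuation = 1/1.12·[0.9143·0.0108 + 0.0857·0.6966] = 0.0621; exercise value = 0.0000 ≤ continuation, so V_0 = 0.0621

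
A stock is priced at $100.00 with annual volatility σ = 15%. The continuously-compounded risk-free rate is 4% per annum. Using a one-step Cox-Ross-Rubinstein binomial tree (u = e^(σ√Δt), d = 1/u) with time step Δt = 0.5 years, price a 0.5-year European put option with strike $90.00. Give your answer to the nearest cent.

CRR parameters: u = e^(σ√Δt) = e^(0.15·√0.5) = 1.1119, d = 1/u = 0.8994
Per-period rate: rΔt = 0.04·0.5 = 0.02, so R = e^0.02 = 1.0202
Risk-neutral probability p = (e^0.02 − 0.8994)/(1.1119 − 0.8994) = 0.1208/0.2125 = 0.5686
Terminal stock prices: S_u = 111.2, S_d = 89.94
Terminal payoffs (K − S): max(-21.19, 0) = 0, max(0.06347, 0) = 0.06347
Node 0 (S = 100): V_0 = e^(−0.02)·[0.5686·0.0000 + 0.4314·0.0635] = 0.0268

$0.03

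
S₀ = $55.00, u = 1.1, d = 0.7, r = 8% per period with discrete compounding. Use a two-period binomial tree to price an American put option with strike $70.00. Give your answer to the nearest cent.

Risk-neutral probability p = (1 + 0.08 − 0.7)/(1.1 − 0.7) = 0.3800/0.4000 = 0.9500
Terminal stock prices: S_uu = 66.55, S_ud = 42.35, S_dd = 26.95
Terminal payoffs (K − S): max(3.45, 0) = 3.45, max(27.65, 0) = 27.65, max(43.05, 0) = 43.05
Node u (S = 60.5): continuation = 1/1.08·[0.9500·3.4500 + 0.0500·27.6500] = 4.3148; exercise value = 9.5000 > continuation, so V_u = 9.5000 (exercise)
Node d (S = 38.5): continuation = 1/1.08·[0.9500·27.6500 + 0.0500·43.0500] = 26.3148; exercise value = 31.5000 > continuation, so V_d = 31.5000 (exercise)
Node 0 (S = 55): continuation = 1/1.08·[0.9500·9.5000 + 0.0500·31.5000] = 9.8148; exercise value = 15.0000 > continuation, so V_0 = 15.0000 (exercise)

$15.00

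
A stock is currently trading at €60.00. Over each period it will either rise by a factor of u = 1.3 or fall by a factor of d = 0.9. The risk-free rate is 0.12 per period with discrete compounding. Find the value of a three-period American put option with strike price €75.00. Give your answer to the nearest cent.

€15.00

Risk-neutral probability p = (1 + 0.12 − 0.9)/(1.3 − 0.9) = 0.2200/0.4000 = 0.5500
Terminal stock prices: S_uuu = 131.8, S_uud = 91.26, S_udd = 63.18, S_ddd = 43.74
Terminal payoffs (K − S): max(-56.82, 0) = 0, max(-16.26, 0) = 0, max(11.82, 0) = 11.82, max(31.26, 0) = 31.26
Node uu (S = 101.4): continuation = 1/1.12·[0.5500·0.0000 + 0.4500·0.0000] = 0.0000; exercise value = 0.0000 ≤ continuation, so V_uu = 0.0000
Node ud (S = 70.2): continuation = 1/1.12·[0.5500·0.0000 + 0.4500·11.8200] = 4.7491; exercise value = 4.8000 > continuation, so V_ud = 4.8000 (exercise)
Node dd (S = 48.6): continuation = 1/1.12·[0.5500·11.8200 + 0.4500·31.2600] = 18.3643; exercise value = 26.4000 > continuation, so V_dd = 26.4000 (exercise)
Node u (S = 78): continuation = 1/1.12·[0.5500·0.0000 + 0.4500·4.8000] = 1.9286; exercise value = 0.0000 ≤ continuation, so V_u = 1.9286
Node d (S = 54): continuation = 1/1.12·[0.5500·4.8000 + 0.4500·26.4000] = 12.9643; exercise value = 21.0000 > continuation, so V_d = 21.0000 (exercise)
Node 0 (S = 60): continuation = 1/1.12·[0.5500·1.9286 + 0.4500·21.0000] = 9.3846; exercise value = 15.0000 > continuation, so V_0 = 15.0000 (exercise)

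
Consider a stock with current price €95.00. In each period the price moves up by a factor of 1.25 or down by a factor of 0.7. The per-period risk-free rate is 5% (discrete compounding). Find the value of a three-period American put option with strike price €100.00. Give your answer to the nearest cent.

€15.14

Risk-neutral probability p = (1 + 0.05 − 0.7)/(1.25 − 0.7) = 0.3500/0.5500 = 0.6364
Terminal stock prices: S_uuu = 185.5, S_uud = 103.9, S_udd = 58.19, S_ddd = 32.58
Terminal payoffs (K − S): max(-85.55, 0) = 0, max(-3.906, 0) = 0, max(41.81, 0) = 41.81, max(67.42, 0) = 67.42
Node uu (S = 148.4): continuation = 1/1.05·[0.6364·0.0000 + 0.3636·0.0000] = 0.0000; exercise value = 0.0000 ≤ continuation, so V_uu = 0.0000
Node ud (S = 83.12): continuation = 1/1.05·[0.6364·0.0000 + 0.3636·41.8125] = 14.4805; exercise value = 16.8750 > continuation, so V_ud = 16.8750 (exercise)
Node dd (S = 46.55): continuation = 1/1.05·[0.6364·41.8125 + 0.3636·67.4150] = 48.6881; exercise value = 53.4500 > continuation, so V_dd = 53.4500 (exercise)
Node u (S = 118.8): continuation = 1/1.05·[0.6364·0.0000 + 0.3636·16.8750] = 5.8442; exercise value = 0.0000 ≤ continuation, so V_u = 5.8442
Node d (S = 66.5): continuation = 1/1.05·[0.6364·16.8750 + 0.3636·53.4500] = 28.7381; exercise value = 33.5000 > continuation, so V_d = 33.5000 (exercise)
Node 0 (S = 95): continuation = 1/1.05·[0.6364·5.8442 + 0.3636·33.5000] = 15.1436; exercise value = 5.0000 ≤ continuation, so V_0 = 15.1436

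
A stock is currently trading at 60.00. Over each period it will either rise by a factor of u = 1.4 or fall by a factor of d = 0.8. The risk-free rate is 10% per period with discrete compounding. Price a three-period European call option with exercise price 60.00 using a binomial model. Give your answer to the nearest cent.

Risk-neutral probability p = (1 + 0.1 − 0.8)/(1.4 − 0.8) = 0.3000/0.6000 = 0.5000
Terminal stock prices: S_uuu = 164.6, S_uud = 94.08, S_udd = 53.76, S_ddd = 30.72
Terminal payoffs (S − K): max(104.6, 0) = 104.6, max(34.08, 0) = 34.08, max(-6.24, 0) = 0, max(-29.28, 0) = 0
Node uu (S = 117.6): V_uu = 1/1.1·[0.5000·104.6400 + 0.5000·34.0800] = 63.0545
Node ud (S = 67.2): V_ud = 1/1.1·[0.5000·34.0800 + 0.5000·0.0000] = 15.4909
Node dd (S = 38.4): V_dd = 1/1.1·[0.5000·0.0000 + 0.5000·0.0000] = 0.0000
Node u (S = 84): V_u = 1/1.1·[0.5000·63.0545 + 0.5000·15.4909] = 35.7025
Node d (S = 48): V_d = 1/1.1·[0.5000·15.4909 + 0.5000·0.0000] = 7.0413
Node 0 (S = 60): V_0 = 1/1.1·[0.5000·35.7025 + 0.5000·7.0413] = 19.4290

19.43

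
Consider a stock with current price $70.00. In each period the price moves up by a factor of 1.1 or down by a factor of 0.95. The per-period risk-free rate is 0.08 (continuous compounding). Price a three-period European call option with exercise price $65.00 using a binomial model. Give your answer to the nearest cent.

$18.87

Risk-neutral probability p = (e^0.08 − 0.95)/(1.1 − 0.95) = 0.1333/0.1500 = 0.8886
Terminal stock prices: S_uuu = 93.17, S_uud = 80.47, S_udd = 69.49, S_ddd = 60.02
Terminal payoffs (S − K): max(28.17, 0) = 28.17, max(15.47, 0) = 15.47, max(4.492, 0) = 4.492, max(-4.984, 0) = 0
Node uu (S = 84.7): V_uu = e^(−0.08)·[0.8886·28.1700 + 0.1114·15.4650] = 24.6974
Node ud (S = 73.15): V_ud = e^(−0.08)·[0.8886·15.4650 + 0.1114·4.4925] = 13.1474
Node dd (S = 63.17): V_dd = e^(−0.08)·[0.8886·4.4925 + 0.1114·0.0000] = 3.6850
Node u (S = 77): V_u = e^(−0.08)·[0.8886·24.6974 + 0.1114·13.1474] = 21.6107
Node d (S = 66.5): V_d = e^(−0.08)·[0.8886·13.1474 + 0.1114·3.6850] = 11.1634
Node 0 (S = 70): V_0 = e^(−0.08)·[0.8886·21.6107 + 0.1114·11.1634] = 18.8746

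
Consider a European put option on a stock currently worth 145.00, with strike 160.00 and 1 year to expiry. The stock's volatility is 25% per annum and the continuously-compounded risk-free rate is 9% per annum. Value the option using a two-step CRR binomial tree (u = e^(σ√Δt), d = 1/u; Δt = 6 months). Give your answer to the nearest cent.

CRR parameters: u = e^(σ√Δt) = e^(0.25·√0.5) = 1.1934, d = 1/u = 0.8380
Per-period rate: rΔt = 0.09·0.5 = 0.045, so R = e^0.045 = 1.0460
Risk-neutral probability p = (e^0.045 − 0.8380)/(1.1934 − 0.8380) = 0.2081/0.3554 = 0.5854
Terminal stock prices: S_uu = 206.5, S_ud = 145, S_dd = 101.8
Terminal payoffs (K − S): max(-46.5, 0) = 0, max(15, 0) = 15, max(58.18, 0) = 58.18
Node u (S = 173): V_u = e^(−0.045)·[0.5854·0.0000 + 0.4146·15.0000] = 5.9449
Node d (S = 121.5): V_d = e^(−0.045)·[0.5854·15.0000 + 0.4146·58.1827] = 31.4544
Node 0 (S = 145): V_0 = e^(−0.045)·[0.5854·5.9449 + 0.4146·31.4544] = 15.7934

15.79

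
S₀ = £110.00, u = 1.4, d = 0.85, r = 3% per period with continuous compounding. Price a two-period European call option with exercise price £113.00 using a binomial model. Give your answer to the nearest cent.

£17.83

Risk-neutral probability p = (e^0.03 − 0.85)/(1.4 − 0.85) = 0.1805/0.5500 = 0.3281
Terminal stock prices: S_uu = 215.6, S_ud = 130.9, S_dd = 79.47
Terminal payoffs (S − K): max(102.6, 0) = 102.6, max(17.9, 0) = 17.9, max(-33.53, 0) = 0
Node u (S = 154): V_u = e^(−0.03)·[0.3281·102.6000 + 0.6719·17.9000] = 44.3397
Node d (S = 93.5): V_d = e^(−0.03)·[0.3281·17.9000 + 0.6719·0.0000] = 5.6994
Node 0 (S = 110): V_0 = e^(−0.03)·[0.3281·44.3397 + 0.6719·5.6994] = 17.8341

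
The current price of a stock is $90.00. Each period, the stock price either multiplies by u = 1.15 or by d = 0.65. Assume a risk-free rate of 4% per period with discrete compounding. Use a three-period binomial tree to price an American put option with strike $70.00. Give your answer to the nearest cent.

$3.31

Risk-neutral probability p = (1 + 0.04 − 0.65)/(1.15 − 0.65) = 0.3900/0.5000 = 0.7800
Terminal stock prices: S_uuu = 136.9, S_uud = 77.37, S_udd = 43.73, S_ddd = 24.72
Terminal payoffs (K − S): max(-66.88, 0) = 0, max(-7.366, 0) = 0, max(26.27, 0) = 26.27, max(45.28, 0) = 45.28
Node uu (S = 119): continuation = 1/1.04·[0.7800·0.0000 + 0.2200·0.0000] = 0.0000; exercise value = 0.0000 ≤ continuation, so V_uu = 0.0000
Node ud (S = 67.27): continuation = 1/1.04·[0.7800·0.0000 + 0.2200·26.2713] = 5.5574; exercise value = 2.7250 ≤ continuation, so V_ud = 5.5574
Node dd (S = 38.03): continuation = 1/1.04·[0.7800·26.2713 + 0.2200·45.2837] = 29.2827; exercise value = 31.9750 > continuation, so V_dd = 31.9750 (exercise)
Node u (S = 103.5): continuation = 1/1.04·[0.7800·0.0000 + 0.2200·5.5574] = 1.1756; exercise value = 0.0000 ≤ continuation, so V_u = 1.1756
Node d (S = 58.5): continuation = 1/1.04·[0.7800·5.5574 + 0.2200·31.9750] = 10.9320; exercise value = 11.5000 > continuation, so V_d = 11.5000 (exercise)
Node 0 (S = 90): continuation = 1/1.04·[0.7800·1.1756 + 0.2200·11.5000] = 3.3144; exercise value = 0.0000 ≤ continuation, so V_0 = 3.3144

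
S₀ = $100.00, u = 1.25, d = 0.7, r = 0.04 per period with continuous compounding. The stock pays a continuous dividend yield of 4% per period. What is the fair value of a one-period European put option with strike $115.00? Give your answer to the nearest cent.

$19.65

Per-period risk-free factor R = e^0.04 = 1.0408; dividend-adjusted growth = e^(0.04−0.04) = 1.0000.
Risk-neutral probability p = (1.0000 − 0.7)/(1.25 − 0.7) = 0.3000/0.5500 = 0.5455
Terminal stock prices: S_u = 125, S_d = 70
Terminal payoffs (K − S): max(-10, 0) = 0, max(45, 0) = 45
Node 0 (S = 100): V_0 = e^(−0.04)·[0.5455·0.0000 + 0.4545·45.0000] = 19.6525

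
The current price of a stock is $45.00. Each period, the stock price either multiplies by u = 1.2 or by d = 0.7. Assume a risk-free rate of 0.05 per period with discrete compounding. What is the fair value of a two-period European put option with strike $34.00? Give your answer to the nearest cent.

$0.98

Risk-neutral probability p = (1 + 0.05 − 0.7)/(1.2 − 0.7) = 0.3500/0.5000 = 0.7000
Terminal stock prices: S_uu = 64.8, S_ud = 37.8, S_dd = 22.05
Terminal payoffs (K − S): max(-30.8, 0) = 0, max(-3.8, 0) = 0, max(11.95, 0) = 11.95
Node u (S = 54): V_u = 1/1.05·[0.7000·0.0000 + 0.3000·0.0000] = 0.0000
Node d (S = 31.5): V_d = 1/1.05·[0.7000·0.0000 + 0.3000·11.9500] = 3.4143
Node 0 (S = 45): V_0 = 1/1.05·[0.7000·0.0000 + 0.3000·3.4143] = 0.9755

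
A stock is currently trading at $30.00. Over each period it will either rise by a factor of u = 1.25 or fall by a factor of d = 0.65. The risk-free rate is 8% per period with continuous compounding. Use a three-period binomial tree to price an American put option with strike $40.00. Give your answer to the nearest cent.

Risk-neutral probability p = (e^0.08 − 0.65)/(1.25 − 0.65) = 0.4333/0.6000 = 0.7221
Terminal stock prices: S_uuu = 58.59, S_uud = 30.47, S_udd = 15.84, S_ddd = 8.239
Terminal payoffs (K − S): max(-18.59, 0) = 0, max(9.531, 0) = 9.531, max(24.16, 0) = 24.16, max(31.76, 0) = 31.76
Node uu (S = 46.88): continuation = e^(−0.08)·[0.7221·0.0000 + 0.2779·9.5312] = 2.4447; exercise value = 0.0000 ≤ continuation, so V_uu = 2.4447
Node ud (S = 24.38): continuation = e^(−0.08)·[0.7221·9.5312 + 0.2779·24.1562] = 12.5497; exercise value = 15.6250 > continuation, so V_ud = 15.6250 (exercise)
Node dd (S = 12.68): continuation = e^(−0.08)·[0.7221·24.1562 + 0.2779·31.7613] = 24.2497; exercise value = 27.3250 > continuation, so V_dd = 27.3250 (exercise)
Node u (S = 37.5): continuation = e^(−0.08)·[0.7221·2.4447 + 0.2779·15.6250] = 5.6374; exercise value = 2.5000 ≤ continuation, so V_u = 5.6374
Node d (S = 19.5): continuation = e^(−0.08)·[0.7221·15.6250 + 0.2779·27.3250] = 17.4247; exercise value = 20.5000 > continuation, so V_d = 20.5000 (exercise)
Node 0 (S = 30): continuation = e^(−0.08)·[0.7221·5.6374 + 0.2779·20.5000] = 9.0161; exercise value = 10.0000 > continuation, so V_0 = 10.0000 (exercise)

$10.00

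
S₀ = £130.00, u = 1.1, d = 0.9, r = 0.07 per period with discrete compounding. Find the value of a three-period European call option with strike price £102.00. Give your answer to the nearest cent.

Risk-neutral probability p = (1 + 0.07 − 0.9)/(1.1 − 0.9) = 0.1700/0.2000 = 0.8500
Terminal stock prices: S_uuu = 173, S_uud = 141.6, S_udd = 115.8, S_ddd = 94.77
Terminal payoffs (S − K): max(71.03, 0) = 71.03, max(39.57, 0) = 39.57, max(13.83, 0) = 13.83, max(-7.23, 0) = 0
Node uu (S = 157.3): V_uu = 1/1.07·[0.8500·71.0300 + 0.1500·39.5700] = 61.9729
Node ud (S = 128.7): V_ud = 1/1.07·[0.8500·39.5700 + 0.1500·13.8300] = 33.3729
Node dd (S = 105.3): V_dd = 1/1.07·[0.8500·13.8300 + 0.1500·0.0000] = 10.9864
Node u (S = 143): V_u = 1/1.07·[0.8500·61.9729 + 0.1500·33.3729] = 53.9092
Node d (S = 117): V_d = 1/1.07·[0.8500·33.3729 + 0.1500·10.9864] = 28.0513
Node 0 (S = 130): V_0 = 1/1.07·[0.8500·53.9092 + 0.1500·28.0513] = 46.7575

£46.76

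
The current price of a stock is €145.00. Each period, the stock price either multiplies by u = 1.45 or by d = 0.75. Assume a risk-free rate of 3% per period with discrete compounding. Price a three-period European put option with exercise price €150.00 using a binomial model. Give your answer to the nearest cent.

€30.10

Risk-neutral probability p = (1 + 0.03 − 0.75)/(1.45 − 0.75) = 0.2800/0.7000 = 0.4000
Terminal stock prices: S_uuu = 442.1, S_uud = 228.6, S_udd = 118.3, S_ddd = 61.17
Terminal payoffs (K − S): max(-292.1, 0) = 0, max(-78.65, 0) = 0, max(31.73, 0) = 31.73, max(88.83, 0) = 88.83
Node uu (S = 304.9): V_uu = 1/1.03·[0.4000·0.0000 + 0.6000·0.0000] = 0.0000
Node ud (S = 157.7): V_ud = 1/1.03·[0.4000·0.0000 + 0.6000·31.7344] = 18.4860
Node dd (S = 81.56): V_dd = 1/1.03·[0.4000·31.7344 + 0.6000·88.8281] = 64.0686
Node u (S = 210.2): V_u = 1/1.03·[0.4000·0.0000 + 0.6000·18.4860] = 10.7686
Node d (S = 108.8): V_d = 1/1.03·[0.4000·18.4860 + 0.6000·64.0686] = 44.5005
Node 0 (S = 145): V_0 = 1/1.03·[0.4000·10.7686 + 0.6000·44.5005] = 30.1046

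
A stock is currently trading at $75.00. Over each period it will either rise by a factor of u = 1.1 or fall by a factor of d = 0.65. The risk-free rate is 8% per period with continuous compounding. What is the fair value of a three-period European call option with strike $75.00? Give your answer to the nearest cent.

$17.43

Risk-neutral probability p = (e^0.08 − 0.65)/(1.1 − 0.65) = 0.4333/0.4500 = 0.9629
Terminal stock prices: S_uuu = 99.83, S_uud = 58.99, S_udd = 34.86, S_ddd = 20.6
Terminal payoffs (S − K): max(24.83, 0) = 24.83, max(-16.01, 0) = 0, max(-40.14, 0) = 0, max(-54.4, 0) = 0
Node uu (S = 90.75): V_uu = e^(−0.08)·[0.9629·24.8250 + 0.0371·0.0000] = 22.0653
Node ud (S = 53.62): V_ud = e^(−0.08)·[0.9629·0.0000 + 0.0371·0.0000] = 0.0000
Node dd (S = 31.69): V_dd = e^(−0.08)·[0.9629·0.0000 + 0.0371·0.0000] = 0.0000
Node u (S = 82.5): V_u = e^(−0.08)·[0.9629·22.0653 + 0.0371·0.0000] = 19.6123
Node d (S = 48.75): V_d = e^(−0.08)·[0.9629·0.0000 + 0.0371·0.0000] = 0.0000
Node 0 (S = 75): V_0 = e^(−0.08)·[0.9629·19.6123 + 0.0371·0.0000] = 17.4320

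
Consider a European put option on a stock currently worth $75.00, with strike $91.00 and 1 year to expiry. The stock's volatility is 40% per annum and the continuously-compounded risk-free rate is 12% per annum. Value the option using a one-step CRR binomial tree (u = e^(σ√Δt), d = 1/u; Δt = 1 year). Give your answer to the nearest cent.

CRR parameters: u = e^(σ√Δt) = e^(0.4·√1) = 1.4918, d = 1/u = 0.6703
Per-period rate: rΔt = 0.12·1 = 0.12, so R = e^0.12 = 1.1275
Risk-neutral probability p = (e^0.12 − 0.6703)/(1.4918 − 0.6703) = 0.4572/0.8215 = 0.5565
Terminal stock prices: S_u = 111.9, S_d = 50.27
Terminal payoffs (K − S): max(-20.89, 0) = 0, max(40.73, 0) = 40.73
Node 0 (S = 75): V_0 = e^(−0.12)·[0.5565·0.0000 + 0.4435·40.7260] = 16.0191

$16.02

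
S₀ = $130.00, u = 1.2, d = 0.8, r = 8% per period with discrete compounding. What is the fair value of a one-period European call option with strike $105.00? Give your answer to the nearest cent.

$33.06

Risk-neutral probability p = (1 + 0.08 − 0.8)/(1.2 − 0.8) = 0.2800/0.4000 = 0.7000
Terminal stock prices: S_u = 156, S_d = 104
Terminal payoffs (S − K): max(51, 0) = 51, max(-1, 0) = 0
Node 0 (S = 130): V_0 = 1/1.08·[0.7000·51.0000 + 0.3000·0.0000] = 33.0556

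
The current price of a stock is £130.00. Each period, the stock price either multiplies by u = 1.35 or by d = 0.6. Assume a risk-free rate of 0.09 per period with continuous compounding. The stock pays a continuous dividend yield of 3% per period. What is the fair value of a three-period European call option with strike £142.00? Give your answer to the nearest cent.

Per-period risk-free factor R = e^0.09 = 1.0942; dividend-adjusted growth = e^(0.09−0.03) = 1.0618.
Risk-neutral probability p = (1.0618 − 0.6)/(1.35 − 0.6) = 0.4618/0.7500 = 0.6158
Terminal stock prices: S_uuu = 319.8, S_uud = 142.2, S_udd = 63.18, S_ddd = 28.08
Terminal payoffs (S − K): max(177.8, 0) = 177.8, max(0.155, 0) = 0.155, max(-78.82, 0) = 0, max(-113.9, 0) = 0
Node uu (S = 236.9): V_uu = e^(−0.09)·[0.6158·177.8488 + 0.3842·0.1550] = 100.1446
Node ud (S = 105.3): V_ud = e^(−0.09)·[0.6158·0.1550 + 0.3842·0.0000] = 0.0872
Node dd (S = 46.8): V_dd = e^(−0.09)·[0.6158·0.0000 + 0.3842·0.0000] = 0.0000
Node u (S = 175.5): V_u = e^(−0.09)·[0.6158·100.1446 + 0.3842·0.0872] = 56.3902
Node d (S = 78): V_d = e^(−0.09)·[0.6158·0.0872 + 0.3842·0.0000] = 0.0491
Node 0 (S = 130): V_0 = e^(−0.09)·[0.6158·56.3902 + 0.3842·0.0491] = 31.7527

£31.75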